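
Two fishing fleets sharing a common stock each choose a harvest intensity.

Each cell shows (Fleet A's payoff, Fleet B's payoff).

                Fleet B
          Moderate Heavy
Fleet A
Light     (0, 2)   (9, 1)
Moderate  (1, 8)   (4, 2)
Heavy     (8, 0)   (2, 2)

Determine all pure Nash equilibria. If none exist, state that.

none

Mark each player's best response to every combination of opponents' strategies; a profile where every player is best-responding is a pure Nash equilibrium.
Fleet A against Moderate: payoffs 0, 1, 8 → best response Heavy.
Fleet A against Heavy: payoffs 9, 4, 2 → best response Light.
Fleet B against Light: payoffs 2, 1 → best response Moderate.
Fleet B against Moderate: payoffs 8, 2 → best response Moderate.
Fleet B against Heavy: payoffs 0, 2 → best response Heavy.
No profile is a mutual best response for all players.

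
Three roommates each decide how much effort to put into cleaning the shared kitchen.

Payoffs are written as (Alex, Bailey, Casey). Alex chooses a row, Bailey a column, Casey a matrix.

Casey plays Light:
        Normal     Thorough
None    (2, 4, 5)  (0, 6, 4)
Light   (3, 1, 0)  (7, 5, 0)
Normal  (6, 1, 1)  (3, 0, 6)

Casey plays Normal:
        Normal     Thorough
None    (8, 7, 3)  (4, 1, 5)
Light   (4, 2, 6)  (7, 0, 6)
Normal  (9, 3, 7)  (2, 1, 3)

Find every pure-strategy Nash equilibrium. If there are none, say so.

Pure NE: (Normal, Normal, Normal)

For each strategy profile, look for a profitable unilateral deviation.
(None, Normal, Light): Alex can switch to Light (2 → 3). Not NE.
(None, Normal, Normal): Alex can switch to Normal (8 → 9). Not NE.
(None, Thorough, Light): Alex can switch to Light (0 → 7). Not NE.
(None, Thorough, Normal): Alex can switch to Light (4 → 7). Not NE.
(Light, Normal, Light): Alex can switch to Normal (3 → 6). Not NE.
(Light, Normal, Normal): Alex can switch to None (4 → 8). Not NE.
(Light, Thorough, Light): Casey can switch to Normal (0 → 6). Not NE.
(Light, Thorough, Normal): Bailey can switch to Normal (0 → 2). Not NE.
(Normal, Normal, Normal): Alex gets 9, best alternative 8; Bailey gets 3, best alternative 1; Casey gets 7, best alternative 1. No profitable deviation — NE.
(The remaining 3 profiles each have a profitable deviation by the same check.)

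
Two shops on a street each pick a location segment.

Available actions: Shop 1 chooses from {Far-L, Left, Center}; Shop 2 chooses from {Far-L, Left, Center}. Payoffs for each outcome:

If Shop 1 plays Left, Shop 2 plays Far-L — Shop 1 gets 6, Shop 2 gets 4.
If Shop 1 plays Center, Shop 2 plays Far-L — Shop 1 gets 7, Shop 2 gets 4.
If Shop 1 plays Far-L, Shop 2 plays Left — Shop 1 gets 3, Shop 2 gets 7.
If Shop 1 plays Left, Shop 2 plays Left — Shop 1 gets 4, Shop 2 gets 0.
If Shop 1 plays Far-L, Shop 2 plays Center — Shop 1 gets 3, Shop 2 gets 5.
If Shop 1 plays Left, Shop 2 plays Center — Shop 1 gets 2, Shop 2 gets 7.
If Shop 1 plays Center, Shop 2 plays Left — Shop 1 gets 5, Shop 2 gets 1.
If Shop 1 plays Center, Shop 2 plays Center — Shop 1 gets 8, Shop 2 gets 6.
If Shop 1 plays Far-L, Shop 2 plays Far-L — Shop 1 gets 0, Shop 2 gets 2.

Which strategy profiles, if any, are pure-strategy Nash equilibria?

The unique pure-strategy Nash equilibrium is (Center, Center).

(Far-L, Far-L): Shop 1 can switch to Left (0 → 6). Not NE.
(Far-L, Left): Shop 1 can switch to Left (3 → 4). Not NE.
(Far-L, Center): Shop 1 can switch to Center (3 → 8). Not NE.
(Left, Far-L): Shop 1 can switch to Center (6 → 7). Not NE.
(Left, Left): Shop 1 can switch to Center (4 → 5). Not NE.
(Left, Center): Shop 1 can switch to Far-L (2 → 3). Not NE.
(Center, Far-L): Shop 2 can switch to Center (4 → 6). Not NE.
(Center, Left): Shop 2 can switch to Far-L (1 → 4). Not NE.
(Center, Center): Shop 1 gets 8, best alternative 3; Shop 2 gets 6, best alternative 4. No profitable deviation — NE.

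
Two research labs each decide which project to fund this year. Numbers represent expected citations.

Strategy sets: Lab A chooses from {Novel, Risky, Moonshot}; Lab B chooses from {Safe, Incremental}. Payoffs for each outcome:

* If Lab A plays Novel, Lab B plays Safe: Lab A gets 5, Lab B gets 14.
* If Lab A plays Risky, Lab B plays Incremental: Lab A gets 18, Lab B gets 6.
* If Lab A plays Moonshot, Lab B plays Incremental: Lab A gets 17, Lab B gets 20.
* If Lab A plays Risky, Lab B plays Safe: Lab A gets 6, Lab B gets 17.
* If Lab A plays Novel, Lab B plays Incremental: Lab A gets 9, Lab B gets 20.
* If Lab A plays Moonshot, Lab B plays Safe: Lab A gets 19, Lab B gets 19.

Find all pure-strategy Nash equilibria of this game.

There is no pure-strategy Nash equilibrium.

Mark each player's best response to every combination of opponents' strategies; a profile where every player is best-responding is a pure Nash equilibrium.
Lab A against Safe: payoffs 5, 6, 19 → best response Moonshot.
Lab A against Incremental: payoffs 9, 18, 17 → best response Risky.
Lab B against Novel: payoffs 14, 20 → best response Incremental.
Lab B against Risky: payoffs 17, 6 → best response Safe.
Lab B against Moonshot: payoffs 19, 20 → best response Incremental.
No profile is a mutual best response for all players.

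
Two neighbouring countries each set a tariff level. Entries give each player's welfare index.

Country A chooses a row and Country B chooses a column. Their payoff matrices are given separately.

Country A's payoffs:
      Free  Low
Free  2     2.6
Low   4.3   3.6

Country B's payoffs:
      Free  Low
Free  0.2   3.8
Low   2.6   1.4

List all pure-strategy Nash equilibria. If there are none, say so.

Country A against Free: payoffs 2, 4.3 → best response Low.
Country A against Low: payoffs 2.6, 3.6 → best response Low.
Country B against Free: payoffs 0.2, 3.8 → best response Low.
Country B against Low: payoffs 2.6, 1.4 → best response Free.
Mutual best responses: (Low, Free).

(Low, Free)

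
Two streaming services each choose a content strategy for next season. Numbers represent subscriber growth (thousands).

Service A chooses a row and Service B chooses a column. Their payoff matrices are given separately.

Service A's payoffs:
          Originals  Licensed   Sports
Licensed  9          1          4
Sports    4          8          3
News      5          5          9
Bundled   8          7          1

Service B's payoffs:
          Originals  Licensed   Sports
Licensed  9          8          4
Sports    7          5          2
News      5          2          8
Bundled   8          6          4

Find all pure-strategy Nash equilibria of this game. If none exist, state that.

Pure-strategy Nash equilibria: (Licensed, Originals) and (News, Sports)

Mark each player's best response to every combination of opponents' strategies; a profile where every player is best-responding is a pure Nash equilibrium.
Service A against Originals: payoffs 9, 4, 5, 8 → best response Licensed.
Service A against Licensed: payoffs 1, 8, 5, 7 → best response Sports.
Service A against Sports: payoffs 4, 3, 9, 1 → best response News.
Service B against Licensed: payoffs 9, 8, 4 → best response Originals.
Service B against Sports: payoffs 7, 5, 2 → best response Originals.
Service B against News: payoffs 5, 2, 8 → best response Sports.
Service B against Bundled: payoffs 8, 6, 4 → best response Originals.
Mutual best responses: (Licensed, Originals); (News, Sports).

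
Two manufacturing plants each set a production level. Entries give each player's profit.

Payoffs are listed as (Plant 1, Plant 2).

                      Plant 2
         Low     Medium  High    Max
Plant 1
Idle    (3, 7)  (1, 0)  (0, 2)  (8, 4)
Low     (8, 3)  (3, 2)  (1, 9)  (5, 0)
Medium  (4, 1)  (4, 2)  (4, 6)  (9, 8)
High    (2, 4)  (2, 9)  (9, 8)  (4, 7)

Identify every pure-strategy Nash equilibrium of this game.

Pure NE: (Medium, Max)

Plant 1 against Low: payoffs 3, 8, 4, 2 → best response Low.
Plant 1 against Medium: payoffs 1, 3, 4, 2 → best response Medium.
Plant 1 against High: payoffs 0, 1, 4, 9 → best response High.
Plant 1 against Max: payoffs 8, 5, 9, 4 → best response Medium.
Plant 2 against Idle: payoffs 7, 0, 2, 4 → best response Low.
Plant 2 against Low: payoffs 3, 2, 9, 0 → best response High.
Plant 2 against Medium: payoffs 1, 2, 6, 8 → best response Max.
Plant 2 against High: payoffs 4, 9, 8, 7 → best response Medium.
Mutual best responses: (Medium, Max).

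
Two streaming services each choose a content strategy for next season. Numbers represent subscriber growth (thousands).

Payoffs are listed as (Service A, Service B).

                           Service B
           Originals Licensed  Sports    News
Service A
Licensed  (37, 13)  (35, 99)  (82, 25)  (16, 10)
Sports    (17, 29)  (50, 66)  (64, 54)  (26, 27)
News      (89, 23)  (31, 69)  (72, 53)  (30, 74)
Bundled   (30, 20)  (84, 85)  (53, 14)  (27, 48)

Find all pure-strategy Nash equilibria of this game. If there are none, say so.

For each strategy profile, look for a profitable unilateral deviation.
(Licensed, Originals): Service A can switch to News (37 → 89). Not NE.
(Licensed, Licensed): Service A can switch to Sports (35 → 50). Not NE.
(Licensed, Sports): Service B can switch to Licensed (25 → 99). Not NE.
(Licensed, News): Service A can switch to Sports (16 → 26). Not NE.
(Sports, Originals): Service A can switch to Licensed (17 → 37). Not NE.
(Sports, Licensed): Service A can switch to Bundled (50 → 84). Not NE.
(Sports, Sports): Service A can switch to Licensed (64 → 82). Not NE.
(Sports, News): Service A can switch to News (26 → 30). Not NE.
(News, News): Service A gets 30, best alternative 27; Service B gets 74, best alternative 69. No profitable deviation — NE.
(Bundled, Licensed): Service A gets 84, best alternative 50; Service B gets 85, best alternative 48. No profitable deviation — NE.
(The remaining 6 profiles each have a profitable deviation by the same check.)

Pure-strategy Nash equilibria: (News, News) and (Bundled, Licensed)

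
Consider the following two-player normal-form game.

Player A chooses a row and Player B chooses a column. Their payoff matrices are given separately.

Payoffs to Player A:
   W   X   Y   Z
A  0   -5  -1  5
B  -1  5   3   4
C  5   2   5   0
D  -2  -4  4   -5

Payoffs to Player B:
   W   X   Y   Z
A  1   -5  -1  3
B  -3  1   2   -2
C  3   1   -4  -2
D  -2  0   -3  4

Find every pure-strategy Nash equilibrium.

Player A against W: payoffs 0, -1, 5, -2 → best response C.
Player A against X: payoffs -5, 5, 2, -4 → best response B.
Player A against Y: payoffs -1, 3, 5, 4 → best response C.
Player A against Z: payoffs 5, 4, 0, -5 → best response A.
Player B against A: payoffs 1, -5, -1, 3 → best response Z.
Player B against B: payoffs -3, 1, 2, -2 → best response Y.
Player B against C: payoffs 3, 1, -4, -2 → best response W.
Player B against D: payoffs -2, 0, -3, 4 → best response Z.
Mutual best responses: (A, Z); (C, W).

(A, Z), (C, W)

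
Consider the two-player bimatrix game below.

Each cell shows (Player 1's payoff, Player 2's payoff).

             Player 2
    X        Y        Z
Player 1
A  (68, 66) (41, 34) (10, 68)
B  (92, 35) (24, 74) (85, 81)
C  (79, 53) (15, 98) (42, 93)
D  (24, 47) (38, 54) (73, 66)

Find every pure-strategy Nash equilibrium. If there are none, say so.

The unique pure-strategy Nash equilibrium is (B, Z).

For each player, find the best response to each opponent profile; mutual best responses are the pure NE.
Player 1 against X: payoffs 68, 92, 79, 24 → best response B.
Player 1 against Y: payoffs 41, 24, 15, 38 → best response A.
Player 1 against Z: payoffs 10, 85, 42, 73 → best response B.
Player 2 against A: payoffs 66, 34, 68 → best response Z.
Player 2 against B: payoffs 35, 74, 81 → best response Z.
Player 2 against C: payoffs 53, 98, 93 → best response Y.
Player 2 against D: payoffs 47, 54, 66 → best response Z.
Mutual best responses: (B, Z).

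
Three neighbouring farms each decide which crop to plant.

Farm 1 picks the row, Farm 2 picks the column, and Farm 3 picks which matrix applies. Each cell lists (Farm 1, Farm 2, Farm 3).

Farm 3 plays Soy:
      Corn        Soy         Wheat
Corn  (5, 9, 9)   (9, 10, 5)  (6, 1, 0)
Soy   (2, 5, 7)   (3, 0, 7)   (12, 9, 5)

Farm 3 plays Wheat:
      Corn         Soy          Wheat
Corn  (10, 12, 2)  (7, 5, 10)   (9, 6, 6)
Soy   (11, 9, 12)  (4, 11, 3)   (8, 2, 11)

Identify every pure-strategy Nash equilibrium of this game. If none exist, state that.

There is no pure-strategy Nash equilibrium.

Farm 1 against (Corn, Soy): payoffs 5, 2 → best response Corn.
Farm 1 against (Corn, Wheat): payoffs 10, 11 → best response Soy.
Farm 1 against (Soy, Soy): payoffs 9, 3 → best response Corn.
Farm 1 against (Soy, Wheat): payoffs 7, 4 → best response Corn.
Farm 1 against (Wheat, Soy): payoffs 6, 12 → best response Soy.
Farm 1 against (Wheat, Wheat): payoffs 9, 8 → best response Corn.
Farm 2 against (Corn, Soy): payoffs 9, 10, 1 → best response Soy.
Farm 2 against (Corn, Wheat): payoffs 12, 5, 6 → best response Corn.
Farm 2 against (Soy, Soy): payoffs 5, 0, 9 → best response Wheat.
Farm 2 against (Soy, Wheat): payoffs 9, 11, 2 → best response Soy.
Farm 3 against (Corn, Corn): payoffs 9, 2 → best response Soy.
Farm 3 against (Corn, Soy): payoffs 5, 10 → best response Wheat.
Farm 3 against (Corn, Wheat): payoffs 0, 6 → best response Wheat.
Farm 3 against (Soy, Corn): payoffs 7, 12 → best response Wheat.
Farm 3 against (Soy, Soy): payoffs 7, 3 → best response Soy.
Farm 3 against (Soy, Wheat): payoffs 5, 11 → best response Wheat.
No profile is a mutual best response for all players.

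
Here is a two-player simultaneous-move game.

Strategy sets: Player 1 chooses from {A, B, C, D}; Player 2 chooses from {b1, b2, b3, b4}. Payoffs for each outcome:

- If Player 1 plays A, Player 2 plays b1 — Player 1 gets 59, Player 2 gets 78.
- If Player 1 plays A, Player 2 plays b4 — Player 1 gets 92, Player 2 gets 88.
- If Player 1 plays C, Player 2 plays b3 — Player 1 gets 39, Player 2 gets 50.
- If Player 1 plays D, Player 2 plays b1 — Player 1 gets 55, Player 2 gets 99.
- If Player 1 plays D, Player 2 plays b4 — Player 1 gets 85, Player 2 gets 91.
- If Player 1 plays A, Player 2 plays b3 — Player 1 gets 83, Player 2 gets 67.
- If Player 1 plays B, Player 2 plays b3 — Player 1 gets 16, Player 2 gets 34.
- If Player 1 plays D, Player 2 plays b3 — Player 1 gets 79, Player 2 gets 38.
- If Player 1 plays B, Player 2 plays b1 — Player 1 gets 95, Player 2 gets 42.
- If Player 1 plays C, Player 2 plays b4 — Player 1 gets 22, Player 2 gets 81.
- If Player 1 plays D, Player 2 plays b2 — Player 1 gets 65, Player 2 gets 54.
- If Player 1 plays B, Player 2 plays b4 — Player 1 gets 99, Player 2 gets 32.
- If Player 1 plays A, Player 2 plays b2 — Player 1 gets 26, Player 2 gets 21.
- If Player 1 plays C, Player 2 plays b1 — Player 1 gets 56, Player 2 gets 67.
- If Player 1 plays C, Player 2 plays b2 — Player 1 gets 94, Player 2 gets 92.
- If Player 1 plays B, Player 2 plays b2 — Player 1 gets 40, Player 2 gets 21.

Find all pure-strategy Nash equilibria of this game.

Pure-strategy Nash equilibria: (B, b1), (C, b2)

For each strategy profile, look for a profitable unilateral deviation.
(A, b1): Player 1 can switch to B (59 → 95). Not NE.
(A, b2): Player 1 can switch to B (26 → 40). Not NE.
(A, b3): Player 2 can switch to b1 (67 → 78). Not NE.
(A, b4): Player 1 can switch to B (92 → 99). Not NE.
(B, b1): Player 1 gets 95, best alternative 59; Player 2 gets 42, best alternative 34. No profitable deviation — NE.
(B, b2): Player 1 can switch to C (40 → 94). Not NE.
(B, b3): Player 1 can switch to A (16 → 83). Not NE.
(C, b2): Player 1 gets 94, best alternative 65; Player 2 gets 92, best alternative 81. No profitable deviation — NE.
(The remaining 8 profiles each have a profitable deviation by the same check.)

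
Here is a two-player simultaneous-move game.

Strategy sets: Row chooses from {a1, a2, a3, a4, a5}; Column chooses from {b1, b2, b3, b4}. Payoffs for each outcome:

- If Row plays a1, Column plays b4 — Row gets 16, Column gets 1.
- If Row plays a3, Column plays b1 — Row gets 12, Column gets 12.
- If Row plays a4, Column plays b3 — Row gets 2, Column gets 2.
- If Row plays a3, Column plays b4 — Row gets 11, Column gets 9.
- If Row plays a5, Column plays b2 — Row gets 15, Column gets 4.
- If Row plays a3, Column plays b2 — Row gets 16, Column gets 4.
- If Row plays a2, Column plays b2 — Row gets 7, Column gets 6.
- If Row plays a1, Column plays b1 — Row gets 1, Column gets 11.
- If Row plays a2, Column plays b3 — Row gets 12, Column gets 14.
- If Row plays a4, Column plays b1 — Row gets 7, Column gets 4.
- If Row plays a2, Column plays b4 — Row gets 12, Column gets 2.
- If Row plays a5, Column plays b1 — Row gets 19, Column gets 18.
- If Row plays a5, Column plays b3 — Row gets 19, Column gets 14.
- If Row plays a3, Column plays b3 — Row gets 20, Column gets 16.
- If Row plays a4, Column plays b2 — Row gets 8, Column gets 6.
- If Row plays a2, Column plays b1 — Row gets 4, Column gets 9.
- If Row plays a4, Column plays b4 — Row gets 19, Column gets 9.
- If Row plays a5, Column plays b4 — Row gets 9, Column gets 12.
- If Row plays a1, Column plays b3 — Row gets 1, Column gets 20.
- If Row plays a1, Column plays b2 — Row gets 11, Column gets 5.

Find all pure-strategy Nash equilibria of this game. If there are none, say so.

Mark each player's best response to every combination of opponents' strategies; a profile where every player is best-responding is a pure Nash equilibrium.
Row against b1: payoffs 1, 4, 12, 7, 19 → best response a5.
Row against b2: payoffs 11, 7, 16, 8, 15 → best response a3.
Row against b3: payoffs 1, 12, 20, 2, 19 → best response a3.
Row against b4: payoffs 16, 12, 11, 19, 9 → best response a4.
Column against a1: payoffs 11, 5, 20, 1 → best response b3.
Column against a2: payoffs 9, 6, 14, 2 → best response b3.
Column against a3: payoffs 12, 4, 16, 9 → best response b3.
Column against a4: payoffs 4, 6, 2, 9 → best response b4.
Column against a5: payoffs 18, 4, 14, 12 → best response b1.
Mutual best responses: (a3, b3); (a4, b4); (a5, b1).

The pure Nash equilibria are (a3, b3); (a4, b4); (a5, b1).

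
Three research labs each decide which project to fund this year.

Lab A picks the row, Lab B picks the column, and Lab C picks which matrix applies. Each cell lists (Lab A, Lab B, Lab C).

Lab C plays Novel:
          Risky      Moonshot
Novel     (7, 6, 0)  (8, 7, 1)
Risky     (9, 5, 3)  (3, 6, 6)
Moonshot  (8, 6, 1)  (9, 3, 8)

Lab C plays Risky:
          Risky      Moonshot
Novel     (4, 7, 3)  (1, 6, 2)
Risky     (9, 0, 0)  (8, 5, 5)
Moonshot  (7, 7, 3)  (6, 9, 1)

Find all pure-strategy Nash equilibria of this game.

There is no pure-strategy Nash equilibrium.

(Novel, Risky, Novel): Lab A can switch to Risky (7 → 9). Not NE.
(Novel, Risky, Risky): Lab A can switch to Risky (4 → 9). Not NE.
(Novel, Moonshot, Novel): Lab A can switch to Moonshot (8 → 9). Not NE.
(Novel, Moonshot, Risky): Lab A can switch to Risky (1 → 8). Not NE.
(Risky, Risky, Novel): Lab B can switch to Moonshot (5 → 6). Not NE.
(Risky, Risky, Risky): Lab B can switch to Moonshot (0 → 5). Not NE.
(Risky, Moonshot, Novel): Lab A can switch to Novel (3 → 8). Not NE.
(Risky, Moonshot, Risky): Lab C can switch to Novel (5 → 6). Not NE.
(Moonshot, Risky, Novel): Lab A can switch to Risky (8 → 9). Not NE.
(Moonshot, Risky, Risky): Lab A can switch to Risky (7 → 9). Not NE.
(The remaining 2 profiles each have a profitable deviation by the same check.)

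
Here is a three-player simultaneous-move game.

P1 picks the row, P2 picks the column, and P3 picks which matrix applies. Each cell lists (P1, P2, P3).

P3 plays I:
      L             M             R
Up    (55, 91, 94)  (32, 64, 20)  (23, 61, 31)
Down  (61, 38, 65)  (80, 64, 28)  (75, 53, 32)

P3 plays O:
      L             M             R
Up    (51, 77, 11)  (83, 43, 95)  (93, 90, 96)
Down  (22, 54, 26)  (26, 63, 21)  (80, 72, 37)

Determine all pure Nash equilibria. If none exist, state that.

Pure-strategy Nash equilibria: (Up, R, O) and (Down, M, I)

(Up, L, I): P1 can switch to Down (55 → 61). Not NE.
(Up, L, O): P2 can switch to R (77 → 90). Not NE.
(Up, M, I): P1 can switch to Down (32 → 80). Not NE.
(Up, M, O): P2 can switch to L (43 → 77). Not NE.
(Up, R, I): P1 can switch to Down (23 → 75). Not NE.
(Up, R, O): P1 gets 93, best alternative 80; P2 gets 90, best alternative 77; P3 gets 96, best alternative 31. No profitable deviation — NE.
(Down, L, I): P2 can switch to M (38 → 64). Not NE.
(Down, L, O): P1 can switch to Up (22 → 51). Not NE.
(Down, M, I): P1 gets 80, best alternative 32; P2 gets 64, best alternative 53; P3 gets 28, best alternative 21. No profitable deviation — NE.
(Down, M, O): P1 can switch to Up (26 → 83). Not NE.
(Down, R, I): P2 can switch to M (53 → 64). Not NE.
(Down, R, O): P1 can switch to Up (80 → 93). Not NE.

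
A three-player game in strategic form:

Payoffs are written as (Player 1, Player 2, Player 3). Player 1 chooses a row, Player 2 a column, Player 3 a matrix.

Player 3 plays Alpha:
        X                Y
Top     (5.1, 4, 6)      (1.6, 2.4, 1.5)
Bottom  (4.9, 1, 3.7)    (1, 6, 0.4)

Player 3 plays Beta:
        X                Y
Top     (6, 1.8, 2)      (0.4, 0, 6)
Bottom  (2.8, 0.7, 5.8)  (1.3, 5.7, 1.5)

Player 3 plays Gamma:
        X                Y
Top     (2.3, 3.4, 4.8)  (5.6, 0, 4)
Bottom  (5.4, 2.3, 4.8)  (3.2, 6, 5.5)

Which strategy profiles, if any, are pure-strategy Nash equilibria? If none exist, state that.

Player 1 against (X, Alpha): payoffs 5.1, 4.9 → best response Top.
Player 1 against (X, Beta): payoffs 6, 2.8 → best response Top.
Player 1 against (X, Gamma): payoffs 2.3, 5.4 → best response Bottom.
Player 1 against (Y, Alpha): payoffs 1.6, 1 → best response Top.
Player 1 against (Y, Beta): payoffs 0.4, 1.3 → best response Bottom.
Player 1 against (Y, Gamma): payoffs 5.6, 3.2 → best response Top.
Player 2 against (Top, Alpha): payoffs 4, 2.4 → best response X.
Player 2 against (Top, Beta): payoffs 1.8, 0 → best response X.
Player 2 against (Top, Gamma): payoffs 3.4, 0 → best response X.
Player 2 against (Bottom, Alpha): payoffs 1, 6 → best response Y.
Player 2 against (Bottom, Beta): payoffs 0.7, 5.7 → best response Y.
Player 2 against (Bottom, Gamma): payoffs 2.3, 6 → best response Y.
Player 3 against (Top, X): payoffs 6, 2, 4.8 → best response Alpha.
Player 3 against (Top, Y): payoffs 1.5, 6, 4 → best response Beta.
Player 3 against (Bottom, X): payoffs 3.7, 5.8, 4.8 → best response Beta.
Player 3 against (Bottom, Y): payoffs 0.4, 1.5, 5.5 → best response Gamma.
Mutual best responses: (Top, X, Alpha).

The unique pure-strategy Nash equilibrium is (Top, X, Alpha).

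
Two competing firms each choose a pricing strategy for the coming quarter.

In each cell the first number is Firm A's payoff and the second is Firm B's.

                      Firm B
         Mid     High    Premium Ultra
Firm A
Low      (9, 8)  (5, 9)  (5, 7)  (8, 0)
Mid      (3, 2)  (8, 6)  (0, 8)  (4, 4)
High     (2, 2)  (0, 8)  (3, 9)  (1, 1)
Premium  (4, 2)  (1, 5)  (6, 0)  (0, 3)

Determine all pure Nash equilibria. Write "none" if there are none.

This game has no pure Nash equilibrium.

(Low, Mid): Firm B can switch to High (8 → 9). Not NE.
(Low, High): Firm A can switch to Mid (5 → 8). Not NE.
(Low, Premium): Firm A can switch to Premium (5 → 6). Not NE.
(Low, Ultra): Firm B can switch to Mid (0 → 8). Not NE.
(Mid, Mid): Firm A can switch to Low (3 → 9). Not NE.
(Mid, High): Firm B can switch to Premium (6 → 8). Not NE.
(The remaining 10 profiles each have a profitable deviation by the same check.)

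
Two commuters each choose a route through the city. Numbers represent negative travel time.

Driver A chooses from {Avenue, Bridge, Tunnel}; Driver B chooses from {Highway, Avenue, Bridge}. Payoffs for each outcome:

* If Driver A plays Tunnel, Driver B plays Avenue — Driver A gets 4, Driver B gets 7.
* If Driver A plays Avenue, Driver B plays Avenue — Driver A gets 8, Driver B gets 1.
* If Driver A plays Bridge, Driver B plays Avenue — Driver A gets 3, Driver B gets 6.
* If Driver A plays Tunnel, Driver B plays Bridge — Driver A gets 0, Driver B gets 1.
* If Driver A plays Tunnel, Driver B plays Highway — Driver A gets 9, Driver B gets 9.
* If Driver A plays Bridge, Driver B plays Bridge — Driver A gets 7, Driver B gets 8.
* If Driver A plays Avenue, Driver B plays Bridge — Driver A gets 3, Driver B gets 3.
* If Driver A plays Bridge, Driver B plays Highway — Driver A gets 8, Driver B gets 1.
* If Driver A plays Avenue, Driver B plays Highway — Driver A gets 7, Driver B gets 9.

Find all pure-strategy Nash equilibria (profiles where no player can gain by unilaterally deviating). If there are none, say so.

Driver A against Highway: payoffs 7, 8, 9 → best response Tunnel.
Driver A against Avenue: payoffs 8, 3, 4 → best response Avenue.
Driver A against Bridge: payoffs 3, 7, 0 → best response Bridge.
Driver B against Avenue: payoffs 9, 1, 3 → best response Highway.
Driver B against Bridge: payoffs 1, 6, 8 → best response Bridge.
Driver B against Tunnel: payoffs 9, 7, 1 → best response Highway.
Mutual best responses: (Bridge, Bridge); (Tunnel, Highway).

Pure-strategy Nash equilibria: (Bridge, Bridge); (Tunnel, Highway)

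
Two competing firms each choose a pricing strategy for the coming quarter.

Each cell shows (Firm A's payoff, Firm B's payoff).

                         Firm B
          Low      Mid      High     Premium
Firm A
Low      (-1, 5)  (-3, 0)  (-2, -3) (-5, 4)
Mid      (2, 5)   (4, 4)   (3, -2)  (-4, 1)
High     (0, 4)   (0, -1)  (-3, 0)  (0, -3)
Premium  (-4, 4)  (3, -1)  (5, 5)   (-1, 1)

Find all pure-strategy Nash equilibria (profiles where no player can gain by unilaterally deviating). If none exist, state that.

(Low, Low): Firm A can switch to Mid (-1 → 2). Not NE.
(Low, Mid): Firm A can switch to Mid (-3 → 4). Not NE.
(Low, High): Firm A can switch to Mid (-2 → 3). Not NE.
(Low, Premium): Firm A can switch to Mid (-5 → -4). Not NE.
(Mid, Low): Firm A gets 2, best alternative 0; Firm B gets 5, best alternative 4. No profitable deviation — NE.
(Mid, Mid): Firm B can switch to Low (4 → 5). Not NE.
(Mid, High): Firm A can switch to Premium (3 → 5). Not NE.
(Mid, Premium): Firm A can switch to High (-4 → 0). Not NE.
(High, Low): Firm A can switch to Mid (0 → 2). Not NE.
(High, Mid): Firm A can switch to Mid (0 → 4). Not NE.
(High, High): Firm A can switch to Low (-3 → -2). Not NE.
(Premium, High): Firm A gets 5, best alternative 3; Firm B gets 5, best alternative 4. No profitable deviation — NE.
(The remaining 4 profiles each have a profitable deviation by the same check.)

(Mid, Low) and (Premium, High)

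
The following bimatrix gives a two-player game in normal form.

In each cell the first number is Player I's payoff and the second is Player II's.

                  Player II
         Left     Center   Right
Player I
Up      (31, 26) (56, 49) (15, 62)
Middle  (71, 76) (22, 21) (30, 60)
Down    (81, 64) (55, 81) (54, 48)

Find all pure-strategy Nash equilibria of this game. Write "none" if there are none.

none

For each player, find the best response to each opponent profile; mutual best responses are the pure NE.
Player I against Left: payoffs 31, 71, 81 → best response Down.
Player I against Center: payoffs 56, 22, 55 → best response Up.
Player I against Right: payoffs 15, 30, 54 → best response Down.
Player II against Up: payoffs 26, 49, 62 → best response Right.
Player II against Middle: payoffs 76, 21, 60 → best response Left.
Player II against Down: payoffs 64, 81, 48 → best response Center.
No profile is a mutual best response for all players.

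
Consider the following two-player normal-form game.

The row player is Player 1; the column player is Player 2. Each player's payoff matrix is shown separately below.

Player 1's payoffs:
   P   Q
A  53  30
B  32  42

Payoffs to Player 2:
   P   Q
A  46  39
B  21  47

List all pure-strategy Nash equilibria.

For each player, find the best response to each opponent profile; mutual best responses are the pure NE.
Player 1 against P: payoffs 53, 32 → best response A.
Player 1 against Q: payoffs 30, 42 → best response B.
Player 2 against A: payoffs 46, 39 → best response P.
Player 2 against B: payoffs 21, 47 → best response Q.
Mutual best responses: (A, P); (B, Q).

Pure-strategy Nash equilibria: (A, P), (B, Q)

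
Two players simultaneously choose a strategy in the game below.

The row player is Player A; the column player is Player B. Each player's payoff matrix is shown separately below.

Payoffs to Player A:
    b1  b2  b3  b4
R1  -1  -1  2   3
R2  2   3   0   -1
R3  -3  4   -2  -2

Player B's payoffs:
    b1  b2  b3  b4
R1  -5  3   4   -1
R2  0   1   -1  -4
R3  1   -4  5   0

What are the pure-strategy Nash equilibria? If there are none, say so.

Pure NE: (R1, b3)

Player A against b1: payoffs -1, 2, -3 → best response R2.
Player A against b2: payoffs -1, 3, 4 → best response R3.
Player A against b3: payoffs 2, 0, -2 → best response R1.
Player A against b4: payoffs 3, -1, -2 → best response R1.
Player B against R1: payoffs -5, 3, 4, -1 → best response b3.
Player B against R2: payoffs 0, 1, -1, -4 → best response b2.
Player B against R3: payoffs 1, -4, 5, 0 → best response b3.
Mutual best responses: (R1, b3).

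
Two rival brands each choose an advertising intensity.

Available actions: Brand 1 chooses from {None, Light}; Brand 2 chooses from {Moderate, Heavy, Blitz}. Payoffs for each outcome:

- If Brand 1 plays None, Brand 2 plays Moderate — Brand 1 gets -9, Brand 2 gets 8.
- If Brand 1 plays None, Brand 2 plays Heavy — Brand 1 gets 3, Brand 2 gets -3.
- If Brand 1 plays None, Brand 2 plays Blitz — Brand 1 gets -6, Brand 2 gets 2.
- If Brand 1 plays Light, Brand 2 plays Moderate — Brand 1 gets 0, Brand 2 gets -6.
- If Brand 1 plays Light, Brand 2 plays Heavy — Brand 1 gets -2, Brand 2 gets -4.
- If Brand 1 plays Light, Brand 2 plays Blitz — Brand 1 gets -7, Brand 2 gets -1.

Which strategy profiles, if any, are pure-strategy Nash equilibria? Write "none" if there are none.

No pure-strategy Nash equilibrium.

(None, Moderate): Brand 1 can switch to Light (-9 → 0). Not NE.
(None, Heavy): Brand 2 can switch to Moderate (-3 → 8). Not NE.
(None, Blitz): Brand 2 can switch to Moderate (2 → 8). Not NE.
(Light, Moderate): Brand 2 can switch to Heavy (-6 → -4). Not NE.
(Light, Heavy): Brand 1 can switch to None (-2 → 3). Not NE.
(Light, Blitz): Brand 1 can switch to None (-7 → -6). Not NE.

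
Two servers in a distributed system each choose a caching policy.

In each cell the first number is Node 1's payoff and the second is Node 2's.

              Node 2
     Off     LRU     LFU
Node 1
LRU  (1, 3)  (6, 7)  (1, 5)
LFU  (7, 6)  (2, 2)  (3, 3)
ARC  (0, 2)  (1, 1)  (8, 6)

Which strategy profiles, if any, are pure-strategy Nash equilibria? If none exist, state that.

For each strategy profile, look for a profitable unilateral deviation.
(LRU, Off): Node 1 can switch to LFU (1 → 7). Not NE.
(LRU, LRU): Node 1 gets 6, best alternative 2; Node 2 gets 7, best alternative 5. No profitable deviation — NE.
(LRU, LFU): Node 1 can switch to LFU (1 → 3). Not NE.
(LFU, Off): Node 1 gets 7, best alternative 1; Node 2 gets 6, best alternative 3. No profitable deviation — NE.
(LFU, LRU): Node 1 can switch to LRU (2 → 6). Not NE.
(LFU, LFU): Node 1 can switch to ARC (3 → 8). Not NE.
(ARC, Off): Node 1 can switch to LRU (0 → 1). Not NE.
(ARC, LRU): Node 1 can switch to LRU (1 → 6). Not NE.
(ARC, LFU): Node 1 gets 8, best alternative 3; Node 2 gets 6, best alternative 2. No profitable deviation — NE.

Pure-strategy Nash equilibria: (LRU, LRU) and (LFU, Off) and (ARC, LFU)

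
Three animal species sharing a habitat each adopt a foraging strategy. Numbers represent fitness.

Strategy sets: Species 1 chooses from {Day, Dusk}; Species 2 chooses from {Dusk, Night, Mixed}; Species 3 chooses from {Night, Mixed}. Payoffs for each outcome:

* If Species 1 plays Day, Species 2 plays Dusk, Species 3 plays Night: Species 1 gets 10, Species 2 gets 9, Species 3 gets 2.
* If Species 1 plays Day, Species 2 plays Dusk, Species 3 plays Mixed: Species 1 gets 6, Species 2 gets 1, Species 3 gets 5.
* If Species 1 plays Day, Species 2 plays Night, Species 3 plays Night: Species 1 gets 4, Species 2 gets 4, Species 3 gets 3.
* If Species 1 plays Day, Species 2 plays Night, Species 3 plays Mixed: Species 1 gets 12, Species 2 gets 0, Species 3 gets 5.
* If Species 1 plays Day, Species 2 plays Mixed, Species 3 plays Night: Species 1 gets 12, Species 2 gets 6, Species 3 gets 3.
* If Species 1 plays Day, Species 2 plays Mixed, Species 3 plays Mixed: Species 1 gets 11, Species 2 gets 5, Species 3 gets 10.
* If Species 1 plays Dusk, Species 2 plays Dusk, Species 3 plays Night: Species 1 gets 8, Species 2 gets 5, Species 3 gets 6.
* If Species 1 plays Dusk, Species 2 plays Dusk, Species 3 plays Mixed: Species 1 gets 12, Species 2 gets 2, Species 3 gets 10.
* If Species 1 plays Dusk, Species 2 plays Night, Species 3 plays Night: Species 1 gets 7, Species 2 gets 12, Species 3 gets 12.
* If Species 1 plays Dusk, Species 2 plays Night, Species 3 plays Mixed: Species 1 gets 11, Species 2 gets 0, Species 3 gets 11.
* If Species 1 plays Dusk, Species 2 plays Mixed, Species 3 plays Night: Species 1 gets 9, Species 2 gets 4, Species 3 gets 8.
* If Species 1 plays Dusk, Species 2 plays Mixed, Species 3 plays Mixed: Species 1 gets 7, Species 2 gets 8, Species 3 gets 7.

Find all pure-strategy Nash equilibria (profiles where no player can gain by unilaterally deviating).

(Day, Dusk, Night): Species 3 can switch to Mixed (2 → 5). Not NE.
(Day, Dusk, Mixed): Species 1 can switch to Dusk (6 → 12). Not NE.
(Day, Night, Night): Species 1 can switch to Dusk (4 → 7). Not NE.
(Day, Night, Mixed): Species 2 can switch to Dusk (0 → 1). Not NE.
(Day, Mixed, Night): Species 2 can switch to Dusk (6 → 9). Not NE.
(Day, Mixed, Mixed): Species 1 gets 11, best alternative 7; Species 2 gets 5, best alternative 1; Species 3 gets 10, best alternative 3. No profitable deviation — NE.
(Dusk, Dusk, Night): Species 1 can switch to Day (8 → 10). Not NE.
(Dusk, Night, Night): Species 1 gets 7, best alternative 4; Species 2 gets 12, best alternative 5; Species 3 gets 12, best alternative 11. No profitable deviation — NE.
(The remaining 4 profiles each have a profitable deviation by the same check.)

The pure Nash equilibria are (Day, Mixed, Mixed) and (Dusk, Night, Night).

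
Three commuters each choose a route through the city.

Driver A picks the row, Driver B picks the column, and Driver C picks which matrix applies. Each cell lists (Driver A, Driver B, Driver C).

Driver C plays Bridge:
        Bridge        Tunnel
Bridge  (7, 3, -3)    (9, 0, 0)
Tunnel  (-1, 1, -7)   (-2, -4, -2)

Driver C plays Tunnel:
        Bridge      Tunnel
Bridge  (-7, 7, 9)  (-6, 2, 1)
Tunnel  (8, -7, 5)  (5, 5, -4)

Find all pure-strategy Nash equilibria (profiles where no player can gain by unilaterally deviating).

Driver A against (Bridge, Bridge): payoffs 7, -1 → best response Bridge.
Driver A against (Bridge, Tunnel): payoffs -7, 8 → best response Tunnel.
Driver A against (Tunnel, Bridge): payoffs 9, -2 → best response Bridge.
Driver A against (Tunnel, Tunnel): payoffs -6, 5 → best response Tunnel.
Driver B against (Bridge, Bridge): payoffs 3, 0 → best response Bridge.
Driver B against (Bridge, Tunnel): payoffs 7, 2 → best response Bridge.
Driver B against (Tunnel, Bridge): payoffs 1, -4 → best response Bridge.
Driver B against (Tunnel, Tunnel): payoffs -7, 5 → best response Tunnel.
Driver C against (Bridge, Bridge): payoffs -3, 9 → best response Tunnel.
Driver C against (Bridge, Tunnel): payoffs 0, 1 → best response Tunnel.
Driver C against (Tunnel, Bridge): payoffs -7, 5 → best response Tunnel.
Driver C against (Tunnel, Tunnel): payoffs -2, -4 → best response Bridge.
No profile is a mutual best response for all players.

No pure-strategy Nash equilibrium.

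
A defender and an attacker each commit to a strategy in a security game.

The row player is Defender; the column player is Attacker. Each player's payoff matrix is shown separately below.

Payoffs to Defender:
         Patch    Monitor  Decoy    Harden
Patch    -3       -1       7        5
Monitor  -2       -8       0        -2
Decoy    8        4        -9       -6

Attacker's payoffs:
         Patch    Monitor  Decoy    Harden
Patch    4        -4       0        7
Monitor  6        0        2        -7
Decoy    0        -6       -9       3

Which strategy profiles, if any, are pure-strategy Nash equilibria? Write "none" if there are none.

Check each profile: it is a Nash equilibrium iff no player can strictly gain by switching unilaterally.
(Patch, Patch): Defender can switch to Monitor (-3 → -2). Not NE.
(Patch, Monitor): Defender can switch to Decoy (-1 → 4). Not NE.
(Patch, Decoy): Attacker can switch to Patch (0 → 4). Not NE.
(Patch, Harden): Defender gets 5, best alternative -2; Attacker gets 7, best alternative 4. No profitable deviation — NE.
(Monitor, Patch): Defender can switch to Decoy (-2 → 8). Not NE.
(Monitor, Monitor): Defender can switch to Patch (-8 → -1). Not NE.
(Monitor, Decoy): Defender can switch to Patch (0 → 7). Not NE.
(Monitor, Harden): Defender can switch to Patch (-2 → 5). Not NE.
(Decoy, Patch): Attacker can switch to Harden (0 → 3). Not NE.
(Decoy, Monitor): Attacker can switch to Patch (-6 → 0). Not NE.
(Decoy, Decoy): Defender can switch to Patch (-9 → 7). Not NE.
(The remaining 1 profile has a profitable deviation by the same check.)

(Patch, Harden)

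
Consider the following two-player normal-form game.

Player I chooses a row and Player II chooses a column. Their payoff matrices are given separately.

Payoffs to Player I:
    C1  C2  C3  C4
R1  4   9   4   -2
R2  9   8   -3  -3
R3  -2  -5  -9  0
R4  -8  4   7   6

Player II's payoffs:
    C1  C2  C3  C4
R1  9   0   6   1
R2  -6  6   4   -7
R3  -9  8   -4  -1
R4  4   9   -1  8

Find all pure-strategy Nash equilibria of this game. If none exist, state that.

none

Player I against C1: payoffs 4, 9, -2, -8 → best response R2.
Player I against C2: payoffs 9, 8, -5, 4 → best response R1.
Player I against C3: payoffs 4, -3, -9, 7 → best response R4.
Player I against C4: payoffs -2, -3, 0, 6 → best response R4.
Player II against R1: payoffs 9, 0, 6, 1 → best response C1.
Player II against R2: payoffs -6, 6, 4, -7 → best response C2.
Player II against R3: payoffs -9, 8, -4, -1 → best response C2.
Player II against R4: payoffs 4, 9, -1, 8 → best response C2.
No profile is a mutual best response for all players.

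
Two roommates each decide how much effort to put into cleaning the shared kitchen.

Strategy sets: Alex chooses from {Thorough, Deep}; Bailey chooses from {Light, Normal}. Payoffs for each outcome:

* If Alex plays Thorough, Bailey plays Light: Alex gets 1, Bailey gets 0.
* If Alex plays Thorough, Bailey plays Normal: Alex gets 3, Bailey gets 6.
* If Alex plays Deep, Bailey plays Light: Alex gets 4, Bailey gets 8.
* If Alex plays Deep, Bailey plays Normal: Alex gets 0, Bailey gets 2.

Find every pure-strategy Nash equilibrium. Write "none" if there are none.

Pure-strategy Nash equilibria: (Thorough, Normal) and (Deep, Light)

Mark each player's best response to every combination of opponents' strategies; a profile where every player is best-responding is a pure Nash equilibrium.
Alex against Light: payoffs 1, 4 → best response Deep.
Alex against Normal: payoffs 3, 0 → best response Thorough.
Bailey against Thorough: payoffs 0, 6 → best response Normal.
Bailey against Deep: payoffs 8, 2 → best response Light.
Mutual best responses: (Thorough, Normal); (Deep, Light).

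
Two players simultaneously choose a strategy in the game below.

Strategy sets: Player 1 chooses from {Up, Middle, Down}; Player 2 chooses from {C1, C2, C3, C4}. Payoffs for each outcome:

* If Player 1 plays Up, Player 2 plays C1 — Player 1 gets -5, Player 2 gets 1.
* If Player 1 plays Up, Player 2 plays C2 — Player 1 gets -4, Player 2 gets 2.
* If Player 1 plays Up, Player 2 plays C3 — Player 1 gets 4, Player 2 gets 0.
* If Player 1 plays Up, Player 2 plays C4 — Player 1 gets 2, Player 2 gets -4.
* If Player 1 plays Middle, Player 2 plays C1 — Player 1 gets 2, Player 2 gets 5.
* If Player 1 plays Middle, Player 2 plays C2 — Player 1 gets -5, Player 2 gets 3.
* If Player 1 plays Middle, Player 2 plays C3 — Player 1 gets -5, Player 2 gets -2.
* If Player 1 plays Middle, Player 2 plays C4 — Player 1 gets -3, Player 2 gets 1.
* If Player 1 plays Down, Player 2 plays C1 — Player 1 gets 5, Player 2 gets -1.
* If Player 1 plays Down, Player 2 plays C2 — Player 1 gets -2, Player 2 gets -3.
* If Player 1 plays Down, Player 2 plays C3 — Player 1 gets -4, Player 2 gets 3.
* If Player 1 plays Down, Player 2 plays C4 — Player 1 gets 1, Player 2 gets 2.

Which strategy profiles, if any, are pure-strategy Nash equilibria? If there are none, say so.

(Up, C1): Player 1 can switch to Middle (-5 → 2). Not NE.
(Up, C2): Player 1 can switch to Down (-4 → -2). Not NE.
(Up, C3): Player 2 can switch to C1 (0 → 1). Not NE.
(Up, C4): Player 2 can switch to C1 (-4 → 1). Not NE.
(Middle, C1): Player 1 can switch to Down (2 → 5). Not NE.
(Middle, C2): Player 1 can switch to Up (-5 → -4). Not NE.
(The remaining 6 profiles each have a profitable deviation by the same check.)

There is no pure-strategy Nash equilibrium.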